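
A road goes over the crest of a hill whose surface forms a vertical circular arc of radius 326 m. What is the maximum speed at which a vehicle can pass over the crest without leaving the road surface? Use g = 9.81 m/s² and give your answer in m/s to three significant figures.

56.6 m/s

At the crest the centre of the circle is below the vehicle, so the net downward (centripetal) force is mg − N = mv²/r.
The vehicle leaves the road when N → 0, giving v_max = √(g r) = √(9.81 × 326) = 56.55 m/s.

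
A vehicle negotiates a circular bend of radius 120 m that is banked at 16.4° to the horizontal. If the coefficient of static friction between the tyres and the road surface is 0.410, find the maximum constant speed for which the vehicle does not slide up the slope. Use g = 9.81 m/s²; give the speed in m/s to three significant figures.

At the maximum speed, friction acts down the slope at its limiting value f = μN. Radially (horizontal, toward centre): N sinθ + μN cosθ = mv²/r. Vertically: N cosθ − μN sinθ = mg.
Dividing: v² = r g (sinθ + μcosθ)/(cosθ − μsinθ).
sinθ + μcosθ = 0.2823 + 0.410×0.9593 = 0.6757; cosθ − μsinθ = 0.9593 − 0.410×0.2823 = 0.8436.
v² = 120 × 9.81 × 0.6757/0.8436 = 942.9 m²/s², so v = 30.71 m/s.

30.7 m/s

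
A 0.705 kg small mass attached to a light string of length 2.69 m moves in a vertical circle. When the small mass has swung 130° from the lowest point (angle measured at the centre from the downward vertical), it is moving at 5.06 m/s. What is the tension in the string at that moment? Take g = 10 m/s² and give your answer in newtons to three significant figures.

Take the radial direction toward the centre of the circle as positive. The component of the weight along the string toward the centre is −mg cos φ (φ measured from the bottom), so Newton's second law along the string gives T − mg cos φ = m v²/r.
cos 130° = -0.6428, so T = m(v²/r + g cos φ) = 0.705 × ((5.06)²/2.69 + 10.0 × -0.6428) = 0.705 × (9.518 + (-6.428)) = 0.705 × 3.090 = 2.179 N.

2.18 N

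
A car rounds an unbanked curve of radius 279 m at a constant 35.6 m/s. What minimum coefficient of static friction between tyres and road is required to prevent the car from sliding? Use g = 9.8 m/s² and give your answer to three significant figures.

0.464

Friction provides the centripetal force: μ_s m g = m v²/r, so μ_s = v²/(g r) = (35.60)²/(9.8 × 279) = 1267/2734 = 0.4635.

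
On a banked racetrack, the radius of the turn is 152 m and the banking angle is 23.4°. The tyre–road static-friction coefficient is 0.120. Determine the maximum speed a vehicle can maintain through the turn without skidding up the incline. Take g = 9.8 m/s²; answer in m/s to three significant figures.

At the maximum speed, friction acts down the slope at its limiting value f = μN. Radially (horizontal, toward centre): N sinθ + μN cosθ = mv²/r. Vertically: N cosθ − μN sinθ = mg.
Dividing: v² = r g (sinθ + μcosθ)/(cosθ − μsinθ).
sinθ + μcosθ = 0.3971 + 0.120×0.9178 = 0.5073; cosθ − μsinθ = 0.9178 − 0.120×0.3971 = 0.8701.
v² = 152 × 9.8 × 0.5073/0.8701 = 868.5 m²/s², so v = 29.47 m/s.

29.5 m/s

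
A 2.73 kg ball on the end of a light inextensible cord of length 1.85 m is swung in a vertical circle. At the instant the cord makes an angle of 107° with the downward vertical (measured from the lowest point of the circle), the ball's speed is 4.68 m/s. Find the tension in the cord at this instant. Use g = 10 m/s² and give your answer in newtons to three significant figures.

24.3 N

Take the radial direction toward the centre of the circle as positive. The component of the weight along the string toward the centre is −mg cos φ (φ measured from the bottom), so Newton's second law along the string gives T − mg cos φ = m v²/r.
cos 107° = -0.2924, so T = m(v²/r + g cos φ) = 2.73 × ((4.68)²/1.85 + 10.0 × -0.2924) = 2.73 × (11.84 + (-2.924)) = 2.73 × 8.915 = 24.34 N.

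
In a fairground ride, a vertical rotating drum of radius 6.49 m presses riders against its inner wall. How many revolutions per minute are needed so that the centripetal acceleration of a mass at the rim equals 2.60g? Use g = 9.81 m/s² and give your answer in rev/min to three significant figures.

Require ω²r = 2.60g, so ω = √(2.60 × 9.81/6.49) = 1.982 rad/s.
In rev/min: ω × 60/(2π) = 1.982 × 60/(2π) = 18.93 rev/min.

18.9 rev/min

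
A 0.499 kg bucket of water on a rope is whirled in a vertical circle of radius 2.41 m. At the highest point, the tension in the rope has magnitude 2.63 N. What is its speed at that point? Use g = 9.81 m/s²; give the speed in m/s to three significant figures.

At the top, T + mg = mv²/r, so v = √(r(T/m + g)) = √(2.41 × (2.63/0.499 + 9.81)) = √(2.41 × 15.08) = √36.34 = 6.029 m/s.

6.03 m/s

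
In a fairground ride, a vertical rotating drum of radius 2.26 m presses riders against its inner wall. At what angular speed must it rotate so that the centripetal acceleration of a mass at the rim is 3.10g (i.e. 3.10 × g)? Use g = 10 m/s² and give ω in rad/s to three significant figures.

3.70 rad/s

Centripetal acceleration a_c = ω²r. Setting ω²r = 3.10g:
ω = √(3.10g / r) = √(3.10 × 10.0 / 2.26) = √13.72 = 3.704 rad/s.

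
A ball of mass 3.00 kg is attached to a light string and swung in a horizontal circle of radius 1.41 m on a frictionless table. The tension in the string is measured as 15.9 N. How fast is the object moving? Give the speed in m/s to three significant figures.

2.73 m/s

T = m v²/r ⇒ v = √(T r / m) = √(15.9 × 1.41 / 3.00) = √7.473 = 2.734 m/s.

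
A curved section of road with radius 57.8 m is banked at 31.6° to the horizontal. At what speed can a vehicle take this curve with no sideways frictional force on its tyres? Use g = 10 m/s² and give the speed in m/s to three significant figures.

18.9 m/s

On a frictionless banked curve, N sinθ = mv²/r and N cosθ = mg, so tanθ = v²/(rg).
v = √(r g tanθ) = √(57.8 × 10.0 × tan 31.6°) = √(57.8 × 10.0 × 0.6152) = √355.6 = 18.86 m/s.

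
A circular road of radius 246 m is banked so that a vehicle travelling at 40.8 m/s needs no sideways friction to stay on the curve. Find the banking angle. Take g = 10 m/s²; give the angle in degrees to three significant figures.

For a frictionless banked turn: horizontally N sinθ = mv²/r and vertically N cosθ = mg.
Dividing: tanθ = v²/(r g) = (40.8)²/(246 × 10.0) = 1665/2460 = 0.6767.
θ = arctan(0.6767) = 34.09°.

34.1°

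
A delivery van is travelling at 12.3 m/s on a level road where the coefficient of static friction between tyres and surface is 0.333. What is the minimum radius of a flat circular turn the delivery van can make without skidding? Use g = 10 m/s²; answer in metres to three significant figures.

At the limit, μ_s m g = m v²/r, so r_min = v²/(μ_s g) = (12.3)²/(0.333 × 10.0) = 151.3/3.330 = 45.43 m.

45.4 m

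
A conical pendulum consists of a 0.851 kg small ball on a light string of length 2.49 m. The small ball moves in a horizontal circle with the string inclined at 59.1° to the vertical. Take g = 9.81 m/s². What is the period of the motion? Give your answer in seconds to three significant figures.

2.27 s

r = L sinθ = 2.137 m. From T sinθ = mω²r and T cosθ = mg: tanθ = ω²r/g, so ω² = g tanθ / r = g/(L cosθ).
ω = √(g/(L cosθ)) = √(9.81/(2.49 × 0.5135)) = √7.672 = 2.770 rad/s.
Period = 2π/ω = 2.268 s.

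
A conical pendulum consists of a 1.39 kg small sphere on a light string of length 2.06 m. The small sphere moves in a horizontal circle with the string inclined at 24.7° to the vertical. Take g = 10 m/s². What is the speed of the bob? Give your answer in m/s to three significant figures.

1.99 m/s

The radius of the circle is r = L sinθ = 2.06 × sin 24.7° = 0.8608 m.
Horizontally T sinθ = mv²/r and vertically T cosθ = mg, so tanθ = v²/(rg).
v = √(r g tanθ) = √(0.8608 × 10.0 × 0.4599) = √3.959 = 1.990 m/s.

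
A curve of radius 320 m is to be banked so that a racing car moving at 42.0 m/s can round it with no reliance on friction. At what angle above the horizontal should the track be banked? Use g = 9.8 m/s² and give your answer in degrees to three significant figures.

29.4°

With no friction, the horizontal component of the normal force provides the centripetal force: N sinθ = mv²/r, while N cosθ = mg vertically.
Dividing: tanθ = v²/(r g) = (42.0)²/(320 × 9.8) = 1764/3136 = 0.5625.
θ = arctan(0.5625) = 29.36°.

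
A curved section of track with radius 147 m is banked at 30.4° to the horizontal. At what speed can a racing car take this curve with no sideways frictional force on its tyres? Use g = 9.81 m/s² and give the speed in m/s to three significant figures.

On a frictionless banked curve, N sinθ = mv²/r and N cosθ = mg, so tanθ = v²/(rg).
v = √(r g tanθ) = √(147 × 9.81 × tan 30.4°) = √(147 × 9.81 × 0.5867) = √846.1 = 29.09 m/s.

29.1 m/s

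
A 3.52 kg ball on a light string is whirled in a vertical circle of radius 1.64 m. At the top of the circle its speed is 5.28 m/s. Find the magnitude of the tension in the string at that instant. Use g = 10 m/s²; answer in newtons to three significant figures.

At the top, both T and the weight mg point inward (toward the centre), so T + mg = mv²/r.
T = m(v²/r − g) = 3.52 × ((5.28)²/1.64 − 10.0) = 3.52 × (17.00 − 10.0) = 3.52 × 6.999 = 24.64 N.

24.6 N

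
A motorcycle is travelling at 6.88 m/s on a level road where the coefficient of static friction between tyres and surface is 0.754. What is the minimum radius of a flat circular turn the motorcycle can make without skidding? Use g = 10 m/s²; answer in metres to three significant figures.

6.28 m

At the limit, μ_s m g = m v²/r, so r_min = v²/(μ_s g) = (6.88)²/(0.754 × 10.0) = 47.33/7.540 = 6.278 m.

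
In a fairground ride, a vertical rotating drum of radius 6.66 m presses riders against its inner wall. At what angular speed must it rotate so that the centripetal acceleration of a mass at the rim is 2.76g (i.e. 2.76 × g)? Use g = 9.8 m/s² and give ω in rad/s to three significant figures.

2.02 rad/s

Centripetal acceleration a_c = ω²r. Setting ω²r = 2.76g:
ω = √(2.76g / r) = √(2.76 × 9.8 / 6.66) = √4.061 = 2.015 rad/s.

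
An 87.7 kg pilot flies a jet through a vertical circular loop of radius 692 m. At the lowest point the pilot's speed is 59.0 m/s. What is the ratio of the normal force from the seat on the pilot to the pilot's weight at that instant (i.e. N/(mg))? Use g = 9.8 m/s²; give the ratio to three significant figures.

1.51

At the bottom, N − mg = mv²/r, so N = m(v²/r + g) and N/(mg) = v²/(rg) + 1 = (59.0)²/(692 × 9.8) + 1 = 0.5133 + 1 = 1.513.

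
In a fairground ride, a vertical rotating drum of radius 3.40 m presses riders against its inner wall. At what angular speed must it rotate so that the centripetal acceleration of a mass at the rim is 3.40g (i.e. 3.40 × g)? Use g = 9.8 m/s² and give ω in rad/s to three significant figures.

3.13 rad/s

Centripetal acceleration a_c = ω²r. Setting ω²r = 3.40g:
ω = √(3.40g / r) = √(3.40 × 9.8 / 3.40) = √9.800 = 3.130 rad/s.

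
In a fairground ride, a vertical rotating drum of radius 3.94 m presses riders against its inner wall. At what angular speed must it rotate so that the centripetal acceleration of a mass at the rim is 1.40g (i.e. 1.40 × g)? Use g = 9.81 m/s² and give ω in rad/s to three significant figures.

Centripetal acceleration a_c = ω²r. Setting ω²r = 1.40g:
ω = √(1.40g / r) = √(1.40 × 9.81 / 3.94) = √3.486 = 1.867 rad/s.

1.87 rad/s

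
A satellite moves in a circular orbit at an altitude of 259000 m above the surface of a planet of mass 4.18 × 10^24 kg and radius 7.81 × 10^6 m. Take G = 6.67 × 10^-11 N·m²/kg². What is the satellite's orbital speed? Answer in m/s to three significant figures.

5880 m/s

Orbital radius r = R + h = 7.81 × 10^6 + 259000 = 8.069 × 10^6 m.
Gravity supplies the centripetal force: G M m / r² = m v² / r, so v = √(GM/r).
v = √(6.67 × 10^-11 × 4.18 × 10^24 / 8.069 × 10^6) = √(3.455 × 10^7) = 5878 m/s.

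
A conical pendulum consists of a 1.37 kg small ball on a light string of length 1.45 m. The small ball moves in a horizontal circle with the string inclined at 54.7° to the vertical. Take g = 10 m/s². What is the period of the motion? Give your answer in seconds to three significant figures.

1.82 s

r = L sinθ = 1.183 m. From T sinθ = mω²r and T cosθ = mg: tanθ = ω²r/g, so ω² = g tanθ / r = g/(L cosθ).
ω = √(g/(L cosθ)) = √(10.0/(1.45 × 0.5779)) = √11.93 = 3.455 rad/s.
Period = 2π/ω = 1.819 s.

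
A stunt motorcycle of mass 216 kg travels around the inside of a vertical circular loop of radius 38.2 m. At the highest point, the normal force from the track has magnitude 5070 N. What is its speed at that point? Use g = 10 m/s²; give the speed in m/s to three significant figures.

35.8 m/s

At the top, N + mg = mv²/r, so v = √(r(N/m + g)) = √(38.2 × (5070/216 + 10.0)) = √(38.2 × 33.47) = √1279 = 35.76 m/s.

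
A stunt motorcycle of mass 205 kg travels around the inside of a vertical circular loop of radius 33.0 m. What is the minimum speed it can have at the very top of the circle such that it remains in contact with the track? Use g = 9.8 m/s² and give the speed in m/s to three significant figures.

18.0 m/s

At the highest point the centre is directly below, so both the weight and N act inward: N + mg = mv²/r.
At minimum speed N → 0, so mg = mv_min²/r ⇒ v_min = √(g r) = √(9.8 × 33.0) = 17.98 m/s.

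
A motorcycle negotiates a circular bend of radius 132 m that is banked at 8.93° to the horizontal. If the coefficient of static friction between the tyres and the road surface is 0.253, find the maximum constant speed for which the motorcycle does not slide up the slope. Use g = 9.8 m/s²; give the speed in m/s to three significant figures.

At the maximum speed, friction acts down the slope at its limiting value f = μN. Radially (horizontal, toward centre): N sinθ + μN cosθ = mv²/r. Vertically: N cosθ − μN sinθ = mg.
Dividing: v² = r g (sinθ + μcosθ)/(cosθ − μsinθ).
sinθ + μcosθ = 0.1552 + 0.253×0.9879 = 0.4052; cosθ − μsinθ = 0.9879 − 0.253×0.1552 = 0.9486.
v² = 132 × 9.8 × 0.4052/0.9486 = 552.5 m²/s², so v = 23.51 m/s.

23.5 m/s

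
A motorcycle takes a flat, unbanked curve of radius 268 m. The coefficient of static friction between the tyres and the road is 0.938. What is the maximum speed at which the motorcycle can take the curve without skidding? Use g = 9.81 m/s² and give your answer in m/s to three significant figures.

Friction provides the centripetal force on a flat curve. At maximum speed it is at its limiting value: μ_s m g = m v²/r.
Mass cancels: v_max = √(μ_s g r) = √(0.938 × 9.81 × 268) = √2466 = 49.66 m/s.

49.7 m/s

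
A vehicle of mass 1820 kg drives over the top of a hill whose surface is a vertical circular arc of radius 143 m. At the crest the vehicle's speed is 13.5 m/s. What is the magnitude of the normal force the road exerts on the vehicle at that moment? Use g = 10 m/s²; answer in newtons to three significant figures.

At the crest the centripetal acceleration points downward (toward the centre of the arc), so mg − N = mv²/r.
N = m(g − v²/r) = 1820 × (10.0 − (13.5)²/143) = 1820 × (10.0 − 1.274) = 1820 × 8.726 = 15880 N.

15900 N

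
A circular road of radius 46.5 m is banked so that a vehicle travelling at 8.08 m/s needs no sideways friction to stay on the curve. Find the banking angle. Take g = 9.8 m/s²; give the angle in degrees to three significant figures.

For a frictionless banked turn: horizontally N sinθ = mv²/r and vertically N cosθ = mg.
Dividing: tanθ = v²/(r g) = (8.08)²/(46.5 × 9.8) = 65.29/455.7 = 0.1433.
θ = arctan(0.1433) = 8.153°.

8.15°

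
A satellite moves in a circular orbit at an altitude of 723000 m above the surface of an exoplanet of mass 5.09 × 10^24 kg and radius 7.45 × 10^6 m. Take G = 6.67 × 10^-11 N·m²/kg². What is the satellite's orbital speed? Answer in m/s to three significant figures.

6450 m/s

Orbital radius r = R + h = 7.45 × 10^6 + 723000 = 8.173 × 10^6 m.
Gravity supplies the centripetal force: G M m / r² = m v² / r, so v = √(GM/r).
v = √(6.67 × 10^-11 × 5.09 × 10^24 / 8.173 × 10^6) = √(4.154 × 10^7) = 6445 m/s.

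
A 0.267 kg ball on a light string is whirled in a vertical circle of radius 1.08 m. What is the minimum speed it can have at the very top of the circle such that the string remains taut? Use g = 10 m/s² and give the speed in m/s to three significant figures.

At the highest point the centre is directly below, so both the weight and T act inward: T + mg = mv²/r.
At minimum speed T → 0, so mg = mv_min²/r ⇒ v_min = √(g r) = √(10.0 × 1.08) = 3.286 m/s.

3.29 m/s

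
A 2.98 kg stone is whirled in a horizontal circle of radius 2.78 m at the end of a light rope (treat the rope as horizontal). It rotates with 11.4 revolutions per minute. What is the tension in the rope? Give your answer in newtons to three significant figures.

ω = 11.4 rev/min × 2π/60 = 1.194 rad/s, so v = ωr = 1.194 × 2.78 = 3.319 m/s.
The tension is the only horizontal force, so it supplies the full centripetal force: T = m v²/r = 2.98 × (3.319)²/2.78 = 2.98 × 11.01/2.78 = 11.81 N.

11.8 N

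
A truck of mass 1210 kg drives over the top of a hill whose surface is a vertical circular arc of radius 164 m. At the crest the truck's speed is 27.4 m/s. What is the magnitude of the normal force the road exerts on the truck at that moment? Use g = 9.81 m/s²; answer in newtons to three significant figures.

At the crest the centripetal acceleration points downward (toward the centre of the arc), so mg − N = mv²/r.
N = m(g − v²/r) = 1210 × (9.81 − (27.4)²/164) = 1210 × (9.81 − 4.578) = 1210 × 5.232 = 6331 N.

6330 N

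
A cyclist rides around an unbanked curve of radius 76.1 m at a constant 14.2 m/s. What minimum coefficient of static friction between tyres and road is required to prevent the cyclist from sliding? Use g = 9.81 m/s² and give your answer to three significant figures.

Friction provides the centripetal force: μ_s m g = m v²/r, so μ_s = v²/(g r) = (14.20)²/(9.81 × 76.1) = 201.6/746.5 = 0.2701.

0.270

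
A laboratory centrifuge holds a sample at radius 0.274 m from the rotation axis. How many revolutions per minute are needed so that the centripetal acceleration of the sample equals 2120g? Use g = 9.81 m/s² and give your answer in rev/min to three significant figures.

2630 rev/min

Require ω²r = 2120g, so ω = √(2120 × 9.81/0.274) = 275.5 rad/s.
In rev/min: ω × 60/(2π) = 275.5 × 60/(2π) = 2631 rev/min.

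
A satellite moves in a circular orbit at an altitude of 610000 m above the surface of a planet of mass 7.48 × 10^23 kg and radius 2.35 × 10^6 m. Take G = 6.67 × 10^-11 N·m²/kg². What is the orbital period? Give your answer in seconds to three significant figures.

r = R + h = 2.35 × 10^6 + 610000 = 2.960 × 10^6 m. Gravity provides the centripetal force: G M m / r² = m v² / r ⇒ v = √(GM/r) = 4106 m/s.
T = 2πr/v = 2π × 2.960 × 10^6 / 4106 = 4530 s.

4530 s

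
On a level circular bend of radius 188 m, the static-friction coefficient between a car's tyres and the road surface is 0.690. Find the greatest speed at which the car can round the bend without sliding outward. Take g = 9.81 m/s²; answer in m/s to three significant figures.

On a flat curve, static friction is the only horizontal force, so it must supply the full centripetal force: μ_s m g = m v²/r.
Mass cancels: v_max = √(μ_s g r) = √(0.690 × 9.81 × 188) = √1273 = 35.67 m/s.

35.7 m/s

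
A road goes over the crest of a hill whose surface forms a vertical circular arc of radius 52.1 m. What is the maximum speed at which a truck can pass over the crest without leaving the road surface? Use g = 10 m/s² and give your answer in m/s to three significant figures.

At the crest the centre of the circle is below the truck, so the net downward (centripetal) force is mg − N = mv²/r.
The truck leaves the road when N → 0, giving v_max = √(g r) = √(10.0 × 52.1) = 22.83 m/s.

22.8 m/s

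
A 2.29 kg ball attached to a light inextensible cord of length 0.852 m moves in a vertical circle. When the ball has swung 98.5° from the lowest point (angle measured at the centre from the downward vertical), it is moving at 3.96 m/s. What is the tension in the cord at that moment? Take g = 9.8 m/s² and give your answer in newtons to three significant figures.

Take the radial direction toward the centre of the circle as positive. The component of the weight along the string toward the centre is −mg cos φ (φ measured from the bottom), so Newton's second law along the string gives T − mg cos φ = m v²/r.
cos 98.5° = -0.1478, so T = m(v²/r + g cos φ) = 2.29 × ((3.96)²/0.852 + 9.8 × -0.1478) = 2.29 × (18.41 + (-1.449)) = 2.29 × 16.96 = 38.83 N.

38.8 N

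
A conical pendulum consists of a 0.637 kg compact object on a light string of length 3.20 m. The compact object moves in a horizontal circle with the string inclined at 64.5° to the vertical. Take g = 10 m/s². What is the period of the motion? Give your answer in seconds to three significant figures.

2.33 s

r = L sinθ = 2.888 m. From T sinθ = mω²r and T cosθ = mg: tanθ = ω²r/g, so ω² = g tanθ / r = g/(L cosθ).
ω = √(g/(L cosθ)) = √(10.0/(3.20 × 0.4305)) = √7.259 = 2.694 rad/s.
Period = 2π/ω = 2.332 s.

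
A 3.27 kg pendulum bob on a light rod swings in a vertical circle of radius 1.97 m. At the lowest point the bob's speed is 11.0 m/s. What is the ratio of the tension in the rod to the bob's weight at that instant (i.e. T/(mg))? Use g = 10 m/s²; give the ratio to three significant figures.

At the bottom, T − mg = mv²/r, so T = m(v²/r + g) and T/(mg) = v²/(rg) + 1 = (11.0)²/(1.97 × 10.0) + 1 = 6.142 + 1 = 7.142.

7.14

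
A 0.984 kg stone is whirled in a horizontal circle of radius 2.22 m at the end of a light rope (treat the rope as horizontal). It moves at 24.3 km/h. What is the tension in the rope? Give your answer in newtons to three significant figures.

v = 24.3 km/h = 24.3/3.6 = 6.750 m/s.
The tension is the only horizontal force, so it supplies the full centripetal force: T = m v²/r = 0.984 × (6.750)²/2.22 = 0.984 × 45.56/2.22 = 20.20 N.

20.2 N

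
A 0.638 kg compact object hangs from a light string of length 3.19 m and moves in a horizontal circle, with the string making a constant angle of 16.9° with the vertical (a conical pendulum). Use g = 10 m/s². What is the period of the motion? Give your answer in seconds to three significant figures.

r = L sinθ = 0.9273 m. From T sinθ = mω²r and T cosθ = mg: tanθ = ω²r/g, so ω² = g tanθ / r = g/(L cosθ).
ω = √(g/(L cosθ)) = √(10.0/(3.19 × 0.9568)) = √3.276 = 1.810 rad/s.
Period = 2π/ω = 3.471 s.

3.47 s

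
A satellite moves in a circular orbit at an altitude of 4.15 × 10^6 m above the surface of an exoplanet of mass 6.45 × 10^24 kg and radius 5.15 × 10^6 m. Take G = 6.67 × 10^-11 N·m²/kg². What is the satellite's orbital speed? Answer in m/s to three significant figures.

6800 m/s

Orbital radius r = R + h = 5.15 × 10^6 + 4.15 × 10^6 = 9.300 × 10^6 m.
Gravity supplies the centripetal force: G M m / r² = m v² / r, so v = √(GM/r).
v = √(6.67 × 10^-11 × 6.45 × 10^24 / 9.300 × 10^6) = √(4.626 × 10^7) = 6801 m/s.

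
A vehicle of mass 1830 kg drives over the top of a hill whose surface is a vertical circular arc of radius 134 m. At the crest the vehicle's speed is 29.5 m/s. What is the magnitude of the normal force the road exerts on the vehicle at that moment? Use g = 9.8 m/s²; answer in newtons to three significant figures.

6050 N

At the crest the centripetal acceleration points downward (toward the centre of the arc), so mg − N = mv²/r.
N = m(g − v²/r) = 1830 × (9.8 − (29.5)²/134) = 1830 × (9.8 − 6.494) = 1830 × 3.306 = 6049 N.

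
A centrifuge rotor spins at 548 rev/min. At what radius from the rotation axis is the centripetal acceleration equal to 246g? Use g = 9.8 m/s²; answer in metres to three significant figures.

ω = 548 rev/min × 2π/60 = 57.39 rad/s.
a_c = ω²r = 246g ⇒ r = 246 × 9.8 / (57.39)² = 2411/3293 = 0.7321 m.

0.732 m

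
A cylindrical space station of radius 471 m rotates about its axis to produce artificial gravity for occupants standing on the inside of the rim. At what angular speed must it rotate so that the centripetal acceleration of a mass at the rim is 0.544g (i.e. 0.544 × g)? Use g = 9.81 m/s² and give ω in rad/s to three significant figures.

Centripetal acceleration a_c = ω²r. Setting ω²r = 0.544g:
ω = √(0.544g / r) = √(0.544 × 9.81 / 471) = √0.01133 = 0.1064 rad/s.

0.106 rad/s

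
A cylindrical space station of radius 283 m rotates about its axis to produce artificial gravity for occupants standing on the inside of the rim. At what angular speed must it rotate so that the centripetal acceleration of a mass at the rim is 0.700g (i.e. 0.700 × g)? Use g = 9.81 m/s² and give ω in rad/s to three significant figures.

Centripetal acceleration a_c = ω²r. Setting ω²r = 0.700g:
ω = √(0.700g / r) = √(0.700 × 9.81 / 283) = √0.02427 = 0.1558 rad/s.

0.156 rad/s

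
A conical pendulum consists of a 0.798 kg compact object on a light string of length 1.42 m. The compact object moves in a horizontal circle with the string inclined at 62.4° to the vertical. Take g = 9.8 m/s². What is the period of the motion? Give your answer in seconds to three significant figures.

r = L sinθ = 1.258 m. From T sinθ = mω²r and T cosθ = mg: tanθ = ω²r/g, so ω² = g tanθ / r = g/(L cosθ).
ω = √(g/(L cosθ)) = √(9.8/(1.42 × 0.4633)) = √14.90 = 3.860 rad/s.
Period = 2π/ω = 1.628 s.

1.63 s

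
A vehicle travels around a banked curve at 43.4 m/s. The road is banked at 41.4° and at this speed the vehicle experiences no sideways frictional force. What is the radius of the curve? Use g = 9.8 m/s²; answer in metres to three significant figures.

218 m

Frictionless banking: tanθ = v²/(rg), so r = v²/(g tanθ).
r = (43.4)²/(9.8 × tan 41.4°) = 1884/(9.8 × 0.8816) = 1884/8.640 = 218.0 m.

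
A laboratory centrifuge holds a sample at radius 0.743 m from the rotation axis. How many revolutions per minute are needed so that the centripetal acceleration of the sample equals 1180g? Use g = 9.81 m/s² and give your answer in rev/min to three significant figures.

Require ω²r = 1180g, so ω = √(1180 × 9.81/0.743) = 124.8 rad/s.
In rev/min: ω × 60/(2π) = 124.8 × 60/(2π) = 1192 rev/min.

1190 rev/min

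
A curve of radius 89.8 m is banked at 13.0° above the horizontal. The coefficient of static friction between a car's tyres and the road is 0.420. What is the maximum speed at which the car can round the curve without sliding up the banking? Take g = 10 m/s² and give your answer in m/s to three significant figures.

25.4 m/s

At the maximum speed, friction acts down the slope at its limiting value f = μN. Radially (horizontal, toward centre): N sinθ + μN cosθ = mv²/r. Vertically: N cosθ − μN sinθ = mg.
Dividing: v² = r g (sinθ + μcosθ)/(cosθ − μsinθ).
sinθ + μcosθ = 0.2250 + 0.420×0.9744 = 0.6342; cosθ − μsinθ = 0.9744 − 0.420×0.2250 = 0.8799.
v² = 89.8 × 10.0 × 0.6342/0.8799 = 647.2 m²/s², so v = 25.44 m/s.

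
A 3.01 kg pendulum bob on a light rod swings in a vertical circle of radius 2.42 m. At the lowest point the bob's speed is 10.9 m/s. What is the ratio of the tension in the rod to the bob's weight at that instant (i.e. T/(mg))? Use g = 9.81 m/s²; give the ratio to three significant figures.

At the bottom, T − mg = mv²/r, so T = m(v²/r + g) and T/(mg) = v²/(rg) + 1 = (10.9)²/(2.42 × 9.81) + 1 = 5.005 + 1 = 6.005.

6.00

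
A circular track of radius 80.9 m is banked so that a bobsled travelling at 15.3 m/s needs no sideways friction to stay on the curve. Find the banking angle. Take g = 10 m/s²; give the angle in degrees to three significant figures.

For a frictionless banked turn: horizontally N sinθ = mv²/r and vertically N cosθ = mg.
Dividing: tanθ = v²/(r g) = (15.3)²/(80.9 × 10.0) = 234.1/809.0 = 0.2894.
θ = arctan(0.2894) = 16.14°.

16.1°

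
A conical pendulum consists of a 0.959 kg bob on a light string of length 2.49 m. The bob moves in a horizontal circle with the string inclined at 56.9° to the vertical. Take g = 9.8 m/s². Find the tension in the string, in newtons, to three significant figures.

17.2 N

Vertically the bob has no acceleration, so T cosθ = mg.
T = mg/cosθ = 0.959 × 9.8 / cos 56.9° = 9.398/0.5461 = 17.21 N.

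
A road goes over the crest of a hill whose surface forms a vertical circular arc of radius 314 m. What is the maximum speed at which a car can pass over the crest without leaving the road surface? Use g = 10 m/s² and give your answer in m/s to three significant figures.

At the crest the centre of the circle is below the car, so the net downward (centripetal) force is mg − N = mv²/r.
The car leaves the road when N → 0, giving v_max = √(g r) = √(10.0 × 314) = 56.04 m/s.

56.0 m/s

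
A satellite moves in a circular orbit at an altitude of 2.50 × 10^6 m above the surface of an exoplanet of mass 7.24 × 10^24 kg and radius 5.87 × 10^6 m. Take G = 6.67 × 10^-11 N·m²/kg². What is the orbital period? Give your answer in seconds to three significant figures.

6920 s

r = R + h = 5.87 × 10^6 + 2.50 × 10^6 = 8.370 × 10^6 m. Gravity provides the centripetal force: G M m / r² = m v² / r ⇒ v = √(GM/r) = 7596 m/s.
T = 2πr/v = 2π × 8.370 × 10^6 / 7596 = 6924 s.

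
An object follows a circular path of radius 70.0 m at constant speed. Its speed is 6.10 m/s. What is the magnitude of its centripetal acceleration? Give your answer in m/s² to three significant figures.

0.532 m/s²

a_c = v²/r = (6.100)²/70.0 = 37.21/70.0 = 0.5316 m/s².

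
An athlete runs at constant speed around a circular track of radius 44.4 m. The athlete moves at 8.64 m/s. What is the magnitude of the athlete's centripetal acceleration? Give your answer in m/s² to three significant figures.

a_c = v²/r = (8.640)²/44.4 = 74.65/44.4 = 1.681 m/s².

1.68 m/s²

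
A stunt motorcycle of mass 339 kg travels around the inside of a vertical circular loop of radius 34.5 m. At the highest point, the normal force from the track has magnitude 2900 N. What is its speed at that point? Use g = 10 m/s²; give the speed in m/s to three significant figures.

25.3 m/s

At the top, N + mg = mv²/r, so v = √(r(N/m + g)) = √(34.5 × (2900/339 + 10.0)) = √(34.5 × 18.55) = √640.1 = 25.30 m/s.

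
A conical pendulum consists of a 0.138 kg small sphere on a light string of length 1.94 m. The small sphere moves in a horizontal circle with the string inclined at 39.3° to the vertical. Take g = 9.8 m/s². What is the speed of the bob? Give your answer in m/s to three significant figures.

The radius of the circle is r = L sinθ = 1.94 × sin 39.3° = 1.229 m.
Horizontally T sinθ = mv²/r and vertically T cosθ = mg, so tanθ = v²/(rg).
v = √(r g tanθ) = √(1.229 × 9.8 × 0.8185) = √9.856 = 3.139 m/s.

3.14 m/s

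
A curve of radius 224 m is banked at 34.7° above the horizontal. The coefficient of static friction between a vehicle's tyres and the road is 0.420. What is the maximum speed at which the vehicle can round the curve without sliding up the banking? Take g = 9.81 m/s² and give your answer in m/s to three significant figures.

At the maximum speed, friction acts down the slope at its limiting value f = μN. Radially (horizontal, toward centre): N sinθ + μN cosθ = mv²/r. Vertically: N cosθ − μN sinθ = mg.
Dividing: v² = r g (sinθ + μcosθ)/(cosθ − μsinθ).
sinθ + μcosθ = 0.5693 + 0.420×0.8221 = 0.9146; cosθ − μsinθ = 0.8221 − 0.420×0.5693 = 0.5830.
v² = 224 × 9.81 × 0.9146/0.5830 = 3447 m²/s², so v = 58.71 m/s.

58.7 m/s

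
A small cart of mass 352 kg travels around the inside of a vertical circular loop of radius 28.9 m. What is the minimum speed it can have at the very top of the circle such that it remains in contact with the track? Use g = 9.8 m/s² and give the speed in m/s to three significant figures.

At the top, both weight mg and N point toward the centre: N + mg = mv²/r.
At minimum speed N → 0, so mg = mv_min²/r ⇒ v_min = √(g r) = √(9.8 × 28.9) = 16.83 m/s.

16.8 m/s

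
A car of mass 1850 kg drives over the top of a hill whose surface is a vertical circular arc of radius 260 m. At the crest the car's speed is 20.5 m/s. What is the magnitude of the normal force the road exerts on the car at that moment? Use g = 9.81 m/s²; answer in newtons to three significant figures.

15200 N

At the crest the centripetal acceleration points downward (toward the centre of the arc), so mg − N = mv²/r.
N = m(g − v²/r) = 1850 × (9.81 − (20.5)²/260) = 1850 × (9.81 − 1.616) = 1850 × 8.194 = 15160 N.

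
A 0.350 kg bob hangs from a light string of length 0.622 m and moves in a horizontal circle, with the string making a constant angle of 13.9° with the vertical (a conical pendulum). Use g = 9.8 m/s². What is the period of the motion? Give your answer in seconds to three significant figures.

1.56 s

r = L sinθ = 0.1494 m. From T sinθ = mω²r and T cosθ = mg: tanθ = ω²r/g, so ω² = g tanθ / r = g/(L cosθ).
ω = √(g/(L cosθ)) = √(9.8/(0.622 × 0.9707)) = √16.23 = 4.029 rad/s.
Period = 2π/ω = 1.560 s.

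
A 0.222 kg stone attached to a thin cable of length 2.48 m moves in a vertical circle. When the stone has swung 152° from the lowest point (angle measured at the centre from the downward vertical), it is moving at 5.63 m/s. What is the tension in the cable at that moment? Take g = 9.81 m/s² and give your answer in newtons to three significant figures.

Take the radial direction toward the centre of the circle as positive. The component of the weight along the string toward the centre is −mg cos φ (φ measured from the bottom), so Newton's second law along the string gives T − mg cos φ = m v²/r.
cos 152° = -0.8829, so T = m(v²/r + g cos φ) = 0.222 × ((5.63)²/2.48 + 9.81 × -0.8829) = 0.222 × (12.78 + (-8.662)) = 0.222 × 4.119 = 0.9145 N.

0.914 N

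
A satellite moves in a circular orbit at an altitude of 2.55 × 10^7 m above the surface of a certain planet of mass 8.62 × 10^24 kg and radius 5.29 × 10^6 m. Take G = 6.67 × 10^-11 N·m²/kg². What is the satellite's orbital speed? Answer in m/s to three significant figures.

4320 m/s

Orbital radius r = R + h = 5.29 × 10^6 + 2.55 × 10^7 = 3.079 × 10^7 m.
Gravity supplies the centripetal force: G M m / r² = m v² / r, so v = √(GM/r).
v = √(6.67 × 10^-11 × 8.62 × 10^24 / 3.079 × 10^7) = √(1.867 × 10^7) = 4321 m/s.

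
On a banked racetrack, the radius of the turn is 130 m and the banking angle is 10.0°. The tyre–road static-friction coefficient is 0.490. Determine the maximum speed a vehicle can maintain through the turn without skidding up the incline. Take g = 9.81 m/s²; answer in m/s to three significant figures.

At the maximum speed, friction acts down the slope at its limiting value f = μN. Radially (horizontal, toward centre): N sinθ + μN cosθ = mv²/r. Vertically: N cosθ − μN sinθ = mg.
Dividing: v² = r g (sinθ + μcosθ)/(cosθ − μsinθ).
sinθ + μcosθ = 0.1736 + 0.490×0.9848 = 0.6562; cosθ − μsinθ = 0.9848 − 0.490×0.1736 = 0.8997.
v² = 130 × 9.81 × 0.6562/0.8997 = 930.1 m²/s², so v = 30.50 m/s.

30.5 m/s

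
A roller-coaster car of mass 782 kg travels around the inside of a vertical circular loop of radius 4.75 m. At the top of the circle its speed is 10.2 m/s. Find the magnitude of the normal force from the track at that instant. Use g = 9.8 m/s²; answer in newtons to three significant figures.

At the top, both N and the weight mg point inward (toward the centre), so N + mg = mv²/r.
N = m(v²/r − g) = 782 × ((10.2)²/4.75 − 9.8) = 782 × (21.90 − 9.8) = 782 × 12.10 = 9465 N.

9460 N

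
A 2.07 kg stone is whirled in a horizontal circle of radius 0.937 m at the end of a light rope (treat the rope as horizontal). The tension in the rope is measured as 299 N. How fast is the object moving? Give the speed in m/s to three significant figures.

11.6 m/s

T = m v²/r ⇒ v = √(T r / m) = √(299 × 0.937 / 2.07) = √135.3 = 11.63 m/s.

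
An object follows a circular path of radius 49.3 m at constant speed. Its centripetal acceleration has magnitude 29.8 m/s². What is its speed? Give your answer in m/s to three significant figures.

a_c = v²/r ⇒ v = √(a_c · r) = √(29.8 × 49.3) = √1469 = 38.33 m/s.

38.3 m/s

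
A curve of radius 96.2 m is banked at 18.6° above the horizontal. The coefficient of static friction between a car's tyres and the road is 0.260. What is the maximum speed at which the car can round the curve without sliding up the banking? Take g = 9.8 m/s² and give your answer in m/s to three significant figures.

24.8 m/s

At the maximum speed, friction acts down the slope at its limiting value f = μN. Radially (horizontal, toward centre): N sinθ + μN cosθ = mv²/r. Vertically: N cosθ − μN sinθ = mg.
Dividing: v² = r g (sinθ + μcosθ)/(cosθ − μsinθ).
sinθ + μcosθ = 0.3190 + 0.260×0.9478 = 0.5654; cosθ − μsinθ = 0.9478 − 0.260×0.3190 = 0.8648.
v² = 96.2 × 9.8 × 0.5654/0.8648 = 616.3 m²/s², so v = 24.83 m/s.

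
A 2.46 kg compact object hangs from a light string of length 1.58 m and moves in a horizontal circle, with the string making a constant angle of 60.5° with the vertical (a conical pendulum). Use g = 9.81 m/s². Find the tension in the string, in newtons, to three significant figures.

Vertically the bob has no acceleration, so T cosθ = mg.
T = mg/cosθ = 2.46 × 9.81 / cos 60.5° = 24.13/0.4924 = 49.01 N.

49.0 N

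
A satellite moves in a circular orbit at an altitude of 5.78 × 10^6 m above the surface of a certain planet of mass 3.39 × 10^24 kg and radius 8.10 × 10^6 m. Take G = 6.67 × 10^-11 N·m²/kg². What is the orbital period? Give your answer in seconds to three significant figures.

r = R + h = 8.10 × 10^6 + 5.78 × 10^6 = 1.388 × 10^7 m. Gravity provides the centripetal force: G M m / r² = m v² / r ⇒ v = √(GM/r) = 4036 m/s.
T = 2πr/v = 2π × 1.388 × 10^7 / 4036 = 21610 s.

21600 s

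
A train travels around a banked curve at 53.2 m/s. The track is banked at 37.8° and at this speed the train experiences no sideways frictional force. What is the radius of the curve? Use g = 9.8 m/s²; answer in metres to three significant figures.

Frictionless banking: tanθ = v²/(rg), so r = v²/(g tanθ).
r = (53.2)²/(9.8 × tan 37.8°) = 2830/(9.8 × 0.7757) = 2830/7.602 = 372.3 m.

372 m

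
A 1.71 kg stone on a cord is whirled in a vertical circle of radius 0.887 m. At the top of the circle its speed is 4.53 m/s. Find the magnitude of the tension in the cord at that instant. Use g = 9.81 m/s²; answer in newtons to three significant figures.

22.8 N

At the top, both T and the weight mg point inward (toward the centre), so T + mg = mv²/r.
T = m(v²/r − g) = 1.71 × ((4.53)²/0.887 − 9.81) = 1.71 × (23.14 − 9.81) = 1.71 × 13.33 = 22.79 N.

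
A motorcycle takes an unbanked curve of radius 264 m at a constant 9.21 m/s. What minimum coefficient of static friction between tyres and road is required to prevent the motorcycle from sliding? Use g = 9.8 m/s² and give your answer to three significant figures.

Friction provides the centripetal force: μ_s m g = m v²/r, so μ_s = v²/(g r) = (9.210)²/(9.8 × 264) = 84.82/2587 = 0.03279.

0.0328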